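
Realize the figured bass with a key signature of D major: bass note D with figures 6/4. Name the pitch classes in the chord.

D, G, B

A fourth above D in this key is G.
A sixth above D in this key is B.
Together with the bass D, this spells G major in second inversion.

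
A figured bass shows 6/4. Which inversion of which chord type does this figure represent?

triad, second inversion

Intervals of 6/4 above the bass form a triad; the bass is the fifth, so this is second inversion.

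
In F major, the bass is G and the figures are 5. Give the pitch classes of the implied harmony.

G, Bb, D

The written figures 5 are shorthand for 5/3: the 3 is implied.
A third above G in this key is Bb.
A fifth above G in this key is D.
Together with the bass G, this spells G minor in root position.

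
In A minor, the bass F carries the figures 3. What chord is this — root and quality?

The figures 3 indicate a triad in root position.
In root position the bass is the root, so the root is F.
The chord tones are F, A, C, giving F major.

F major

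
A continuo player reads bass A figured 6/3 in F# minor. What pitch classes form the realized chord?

A third above A in this key is C#.
A sixth above A in this key is F#.
Together with the bass A, this spells F# minor in first inversion.

A, C#, F#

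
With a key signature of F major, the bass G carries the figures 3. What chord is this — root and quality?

G minor

The figures 3 indicate a triad in root position.
In root position the bass is the root, so the root is G.
The chord tones are G, Bb, D, giving G minor.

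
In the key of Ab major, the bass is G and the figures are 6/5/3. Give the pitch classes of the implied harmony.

G, Bb, Db, Eb

A third above G in this key is Bb.
A fifth above G in this key is Db.
A sixth above G in this key is Eb.
Together with the bass G, this spells Eb dominant seventh in first inversion.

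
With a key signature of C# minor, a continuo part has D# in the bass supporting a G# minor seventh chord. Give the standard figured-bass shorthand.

D# is the fifth of G# minor seventh, so the chord is in second inversion.
A seventh chord in second inversion is figured 6/4/3, conventionally abbreviated 4/3.

4/3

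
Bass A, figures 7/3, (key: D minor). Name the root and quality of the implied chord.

A minor seventh

The figures 7/3 indicate a seventh chord in root position.
In root position the bass is the root, so the root is A.
The chord tones are A, C, E, G, giving A minor seventh.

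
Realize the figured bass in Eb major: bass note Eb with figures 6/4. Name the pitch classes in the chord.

Eb, Ab, C

A fourth above Eb in this key is Ab.
A sixth above Eb in this key is C.
Together with the bass Eb, this spells Ab major in second inversion.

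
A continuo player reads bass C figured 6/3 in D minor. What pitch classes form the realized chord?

A third above C in this key is E.
A sixth above C in this key is A.
Together with the bass C, this spells A minor in first inversion.

C, E, A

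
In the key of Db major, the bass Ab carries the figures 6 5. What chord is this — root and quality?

F minor seventh

The figures 6 5 indicate a seventh chord in first inversion.
In first inversion the root lies a sixth above the bass: a sixth above Ab in Db major is F.
The chord tones are Ab, C, Eb, F, giving F minor seventh.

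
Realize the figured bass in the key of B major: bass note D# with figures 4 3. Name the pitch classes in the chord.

D#, F#, G#, B

The written figures 4 3 are shorthand for 6/4/3: the 6 is implied.
A third above D# in this key is F#.
A fourth above D# in this key is G#.
A sixth above D# in this key is B.
Together with the bass D#, this spells G# minor seventh in second inversion.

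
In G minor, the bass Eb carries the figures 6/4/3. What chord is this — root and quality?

The figures 6/4/3 indicate a seventh chord in second inversion.
In second inversion the root lies a fourth above the bass: a fourth above Eb in G minor is A.
The chord tones are Eb, G, A, C, giving A half-diminished seventh.

A half-diminished seventh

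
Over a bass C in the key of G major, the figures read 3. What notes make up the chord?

C, E, G

The written figures 3 are shorthand for 5/3: the 5 is implied.
A third above C in this key is E.
A fifth above C in this key is G.
Together with the bass C, this spells C major in root position.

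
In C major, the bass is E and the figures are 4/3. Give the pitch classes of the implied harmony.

The written figures 4/3 are shorthand for 6/4/3: the 6 is implied.
A third above E in this key is G.
A fourth above E in this key is A.
A sixth above E in this key is C.
Together with the bass E, this spells A minor seventh in second inversion.

E, G, A, C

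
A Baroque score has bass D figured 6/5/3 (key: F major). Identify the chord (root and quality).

The figures 6/5/3 indicate a seventh chord in first inversion.
In first inversion the root lies a sixth above the bass: a sixth above D in F major is Bb.
The chord tones are D, F, A, Bb, giving Bb major seventh.

Bb major seventh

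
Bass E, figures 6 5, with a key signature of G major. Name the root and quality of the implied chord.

The figures 6 5 indicate a seventh chord in first inversion.
In first inversion the root lies a sixth above the bass: a sixth above E in G major is C.
The chord tones are E, G, B, C, giving C major seventh.

C major seventh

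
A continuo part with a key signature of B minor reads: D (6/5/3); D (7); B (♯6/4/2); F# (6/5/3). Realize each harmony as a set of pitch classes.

D, F#, A, B | D, F#, A, C# | B, C#, E, G# | F#, A, C#, D

D (6/5/3): D, F#, A, B.
D (7/5/3): D, F#, A, C#.
B (#6/4/2): B, C#, E, G#.
F# (6/5/3): F#, A, C#, D.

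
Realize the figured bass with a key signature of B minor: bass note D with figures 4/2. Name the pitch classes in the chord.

The written figures 4/2 are shorthand for 6/4/2: the 6 is implied.
A second above D in this key is E.
A fourth above D in this key is G.
A sixth above D in this key is B.
Together with the bass D, this spells E minor seventh in third inversion.

D, E, G, B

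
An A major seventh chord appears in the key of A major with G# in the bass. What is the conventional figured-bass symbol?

G# is the seventh of A major seventh, so the chord is in third inversion.
A seventh chord in third inversion is figured 6/4/2, conventionally abbreviated 4/2.

4/2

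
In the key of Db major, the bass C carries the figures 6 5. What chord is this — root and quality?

The figures 6 5 indicate a seventh chord in first inversion.
In first inversion the root lies a sixth above the bass: a sixth above C in Db major is Ab.
The chord tones are C, Eb, Gb, Ab, giving Ab dominant seventh.

Ab dominant seventh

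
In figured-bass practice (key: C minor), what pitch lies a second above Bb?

C

Counting 1 letter step above Bb lands on C; in C minor, that letter is C.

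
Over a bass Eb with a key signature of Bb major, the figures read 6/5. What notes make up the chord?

Eb, G, Bb, C

The written figures 6/5 are shorthand for 6/5/3: the 3 is implied.
A third above Eb in this key is G.
A fifth above Eb in this key is Bb.
A sixth above Eb in this key is C.
Together with the bass Eb, this spells C minor seventh in first inversion.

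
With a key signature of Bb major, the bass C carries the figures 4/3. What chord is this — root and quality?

F dominant seventh

The figures 4/3 indicate a seventh chord in second inversion.
In second inversion the root lies a fourth above the bass: a fourth above C in Bb major is F.
The chord tones are C, Eb, F, A, giving F dominant seventh.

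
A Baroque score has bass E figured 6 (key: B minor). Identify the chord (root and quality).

The figures 6 indicate a triad in first inversion.
In first inversion the root lies a sixth above the bass: a sixth above E in B minor is C#.
The chord tones are E, G, C#, giving C# diminished.

C# diminished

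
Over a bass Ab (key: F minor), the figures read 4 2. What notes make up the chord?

The written figures 4 2 are shorthand for 6/4/2: the 6 is implied.
A second above Ab in this key is Bb.
A fourth above Ab in this key is Db.
A sixth above Ab in this key is F.
Together with the bass Ab, this spells Bb minor seventh in third inversion.

Ab, Bb, Db, F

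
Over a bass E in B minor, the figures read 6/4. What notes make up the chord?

E, A, C#

A fourth above E in this key is A.
A sixth above E in this key is C#.
Together with the bass E, this spells A major in second inversion.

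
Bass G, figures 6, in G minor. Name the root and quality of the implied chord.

Eb major

The figures 6 indicate a triad in first inversion.
In first inversion the root lies a sixth above the bass: a sixth above G in G minor is Eb.
The chord tones are G, Bb, Eb, giving Eb major.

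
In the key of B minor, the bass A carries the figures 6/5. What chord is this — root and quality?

The figures 6/5 indicate a seventh chord in first inversion.
In first inversion the root lies a sixth above the bass: a sixth above A in B minor is F#.
The chord tones are A, C#, E, F#, giving F# minor seventh.

F# minor seventh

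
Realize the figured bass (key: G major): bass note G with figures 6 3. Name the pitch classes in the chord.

G, B, E

A third above G in this key is B.
A sixth above G in this key is E.
Together with the bass G, this spells E minor in first inversion.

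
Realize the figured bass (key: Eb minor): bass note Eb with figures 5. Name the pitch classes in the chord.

The written figures 5 are shorthand for 5/3: the 3 is implied.
A third above Eb in this key is Gb.
A fifth above Eb in this key is Bb.
Together with the bass Eb, this spells Eb minor in root position.

Eb, Gb, Bb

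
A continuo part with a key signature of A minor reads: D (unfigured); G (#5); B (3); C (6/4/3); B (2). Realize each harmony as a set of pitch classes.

D, F, A | G, B, D# | B, D, F | C, E, F, A | B, C, E, G

D (5/3): D, F, A.
G (#5/3): G, B, D#.
B (5/3): B, D, F.
C (6/4/3): C, E, F, A.
B (6/4/2): B, C, E, G.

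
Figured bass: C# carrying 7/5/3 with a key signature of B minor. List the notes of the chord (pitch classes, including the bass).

A third above C# in this key is E.
A fifth above C# in this key is G.
A seventh above C# in this key is B.
Together with the bass C#, this spells C# half-diminished seventh in root position.

C#, E, G, B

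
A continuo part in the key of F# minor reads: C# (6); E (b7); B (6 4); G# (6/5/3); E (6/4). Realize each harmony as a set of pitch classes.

C# (6/3): C#, E, A.
E (b7/5/3): E, G#, B, Db.
B (6/4): B, E, G#.
G# (6/5/3): G#, B, D, E.
E (6/4): E, A, C#.

C#, E, A | E, G#, B, Db | B, E, G# | G#, B, D, E | E, A, C#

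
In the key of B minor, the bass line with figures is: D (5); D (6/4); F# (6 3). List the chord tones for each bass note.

D (5/3): D, F#, A.
D (6/4): D, G, B.
F# (6/3): F#, A, D.

D, F#, A | D, G, B | F#, A, D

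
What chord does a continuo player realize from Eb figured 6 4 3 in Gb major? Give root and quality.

Ab minor seventh

The figures 6 4 3 indicate a seventh chord in second inversion.
In second inversion the root lies a fourth above the bass: a fourth above Eb in Gb major is Ab.
The chord tones are Eb, Gb, Ab, Cb, giving Ab minor seventh.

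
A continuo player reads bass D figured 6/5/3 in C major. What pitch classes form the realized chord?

A third above D in this key is F.
A fifth above D in this key is A.
A sixth above D in this key is B.
Together with the bass D, this spells B half-diminished seventh in first inversion.

D, F, A, B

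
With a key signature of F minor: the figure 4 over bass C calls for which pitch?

F

Counting 3 letter steps above C lands on F; in F minor, that letter is F.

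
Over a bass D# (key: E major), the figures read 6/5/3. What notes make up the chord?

A third above D# in this key is F#.
A fifth above D# in this key is A.
A sixth above D# in this key is B.
Together with the bass D#, this spells B dominant seventh in first inversion.

D#, F#, A, B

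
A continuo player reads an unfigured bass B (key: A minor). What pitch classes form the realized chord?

An unfigured bass implies 5/3.
A third above B in this key is D.
A fifth above B in this key is F.
Together with the bass B, this spells B diminished in root position.

B, D, F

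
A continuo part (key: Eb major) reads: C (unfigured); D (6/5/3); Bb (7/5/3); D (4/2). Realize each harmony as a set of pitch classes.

C, Eb, G | D, F, Ab, Bb | Bb, D, F, Ab | D, Eb, G, Bb

C (5/3): C, Eb, G.
D (6/5/3): D, F, Ab, Bb.
Bb (7/5/3): Bb, D, F, Ab.
D (6/4/2): D, Eb, G, Bb.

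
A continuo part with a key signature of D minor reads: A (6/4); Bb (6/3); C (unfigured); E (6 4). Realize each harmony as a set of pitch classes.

A, D, F | Bb, D, G | C, E, G | E, A, C

A (6/4): A, D, F.
Bb (6/3): Bb, D, G.
C (5/3): C, E, G.
E (6/4): E, A, C.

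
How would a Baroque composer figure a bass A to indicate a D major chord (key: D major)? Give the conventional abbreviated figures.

A is the fifth of D major, so the chord is in second inversion.
A triad in second inversion is figured 6/4, conventionally abbreviated 6/4.

6/4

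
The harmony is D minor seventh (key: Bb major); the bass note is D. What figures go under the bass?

7

D is the root of D minor seventh, so the chord is in root position.
A seventh chord in root position is figured 7/5/3, conventionally abbreviated 7.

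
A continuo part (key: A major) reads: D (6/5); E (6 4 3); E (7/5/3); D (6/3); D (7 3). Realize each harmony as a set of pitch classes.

D, F#, A, B | E, G#, A, C# | E, G#, B, D | D, F#, B | D, F#, A, C#

D (6/5/3): D, F#, A, B.
E (6/4/3): E, G#, A, C#.
E (7/5/3): E, G#, B, D.
D (6/3): D, F#, B.
D (7/5/3): D, F#, A, C#.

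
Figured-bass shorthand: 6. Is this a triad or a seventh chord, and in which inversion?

6 is shorthand for 6/3.
Intervals of 6/3 above the bass form a triad; the bass is the third, so this is first inversion.

triad, first inversion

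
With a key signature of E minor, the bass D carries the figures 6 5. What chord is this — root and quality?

B minor seventh

The figures 6 5 indicate a seventh chord in first inversion.
In first inversion the root lies a sixth above the bass: a sixth above D in E minor is B.
The chord tones are D, F#, A, B, giving B minor seventh.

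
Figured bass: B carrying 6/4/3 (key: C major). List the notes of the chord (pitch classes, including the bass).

A third above B in this key is D.
A fourth above B in this key is E.
A sixth above B in this key is G.
Together with the bass B, this spells E minor seventh in second inversion.

B, D, E, G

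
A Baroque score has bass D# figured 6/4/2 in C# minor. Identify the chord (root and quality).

The figures 6/4/2 indicate a seventh chord in third inversion.
In third inversion the root lies a second above the bass: a second above D# in C# minor is E.
The chord tones are D#, E, G#, B, giving E major seventh.

E major seventh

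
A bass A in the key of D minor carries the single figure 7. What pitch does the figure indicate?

G

Counting 6 letter steps above A lands on G; in D minor, that letter is G.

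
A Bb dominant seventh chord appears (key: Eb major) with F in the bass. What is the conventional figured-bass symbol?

F is the fifth of Bb dominant seventh, so the chord is in second inversion.
A seventh chord in second inversion is figured 6/4/3, conventionally abbreviated 4/3.

4/3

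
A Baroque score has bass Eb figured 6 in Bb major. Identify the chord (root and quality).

The figures 6 indicate a triad in first inversion.
In first inversion the root lies a sixth above the bass: a sixth above Eb in Bb major is C.
The chord tones are Eb, G, C, giving C minor.

C minor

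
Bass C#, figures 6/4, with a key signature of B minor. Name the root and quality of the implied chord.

F# minor

The figures 6/4 indicate a triad in second inversion.
In second inversion the root lies a fourth above the bass: a fourth above C# in B minor is F#.
The chord tones are C#, F#, A, giving F# minor.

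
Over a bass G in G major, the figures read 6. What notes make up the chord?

The written figures 6 are shorthand for 6/3: the 3 is implied.
A third above G in this key is B.
A sixth above G in this key is E.
Together with the bass G, this spells E minor in first inversion.

G, B, E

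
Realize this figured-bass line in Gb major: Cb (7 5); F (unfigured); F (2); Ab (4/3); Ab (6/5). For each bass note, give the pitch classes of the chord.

Cb (7/5/3): Cb, Eb, Gb, Bb.
F (5/3): F, Ab, Cb.
F (6/4/2): F, Gb, Bb, Db.
Ab (6/4/3): Ab, Cb, Db, F.
Ab (6/5/3): Ab, Cb, Eb, F.

Cb, Eb, Gb, Bb | F, Ab, Cb | F, Gb, Bb, Db | Ab, Cb, Db, F | Ab, Cb, Eb, F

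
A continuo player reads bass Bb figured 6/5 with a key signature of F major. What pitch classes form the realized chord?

Bb, D, F, G

The written figures 6/5 are shorthand for 6/5/3: the 3 is implied.
A third above Bb in this key is D.
A fifth above Bb in this key is F.
A sixth above Bb in this key is G.
Together with the bass Bb, this spells G minor seventh in first inversion.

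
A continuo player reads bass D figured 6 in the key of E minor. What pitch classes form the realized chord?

D, F#, B

The written figures 6 are shorthand for 6/3: the 3 is implied.
A third above D in this key is F#.
A sixth above D in this key is B.
Together with the bass D, this spells B minor in first inversion.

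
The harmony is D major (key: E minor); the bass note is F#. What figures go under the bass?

6

F# is the third of D major, so the chord is in first inversion.
A triad in first inversion is figured 6/3, conventionally abbreviated 6.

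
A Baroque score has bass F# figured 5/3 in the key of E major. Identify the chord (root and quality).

F# minor

The figures 5/3 indicate a triad in root position.
In root position the bass is the root, so the root is F#.
The chord tones are F#, A, C#, giving F# minor.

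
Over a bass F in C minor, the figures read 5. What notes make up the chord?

The written figures 5 are shorthand for 5/3: the 3 is implied.
A third above F in this key is Ab.
A fifth above F in this key is C.
Together with the bass F, this spells F minor in root position.

F, Ab, C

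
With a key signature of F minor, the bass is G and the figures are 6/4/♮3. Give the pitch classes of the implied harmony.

G, B, C, Eb

A third above G in this key is Bb, made natural (B) by the ♮ figure.
A fourth above G in this key is C.
A sixth above G in this key is Eb.
Together with the bass G, this spells C minor-major seventh in second inversion.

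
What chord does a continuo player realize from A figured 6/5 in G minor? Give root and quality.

The figures 6/5 indicate a seventh chord in first inversion.
In first inversion the root lies a sixth above the bass: a sixth above A in G minor is F.
The chord tones are A, C, Eb, F, giving F dominant seventh.

F dominant seventh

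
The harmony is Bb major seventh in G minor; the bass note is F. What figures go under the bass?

F is the fifth of Bb major seventh, so the chord is in second inversion.
A seventh chord in second inversion is figured 6/4/3, conventionally abbreviated 4/3.

4/3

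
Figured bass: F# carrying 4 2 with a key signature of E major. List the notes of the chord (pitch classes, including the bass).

The written figures 4 2 are shorthand for 6/4/2: the 6 is implied.
A second above F# in this key is G#.
A fourth above F# in this key is B.
A sixth above F# in this key is D#.
Together with the bass F#, this spells G# minor seventh in third inversion.

F#, G#, B, D#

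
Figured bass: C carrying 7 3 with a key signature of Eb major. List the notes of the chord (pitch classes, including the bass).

The written figures 7 3 are shorthand for 7/5/3: the 5 is implied.
A third above C in this key is Eb.
A fifth above C in this key is G.
A seventh above C in this key is Bb.
Together with the bass C, this spells C minor seventh in root position.

C, Eb, G, Bb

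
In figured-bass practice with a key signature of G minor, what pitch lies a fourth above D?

G

Counting 3 letter steps above D lands on G; in G minor, that letter is G.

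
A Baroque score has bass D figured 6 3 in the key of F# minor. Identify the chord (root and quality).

B minor

The figures 6 3 indicate a triad in first inversion.
In first inversion the root lies a sixth above the bass: a sixth above D in F# minor is B.
The chord tones are D, F#, B, giving B minor.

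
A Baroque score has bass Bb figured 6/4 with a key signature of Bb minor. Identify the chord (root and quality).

The figures 6/4 indicate a triad in second inversion.
In second inversion the root lies a fourth above the bass: a fourth above Bb in Bb minor is Eb.
The chord tones are Bb, Eb, Gb, giving Eb minor.

Eb minor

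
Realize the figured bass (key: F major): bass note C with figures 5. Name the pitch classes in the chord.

C, E, G

The written figures 5 are shorthand for 5/3: the 3 is implied.
A third above C in this key is E.
A fifth above C in this key is G.
Together with the bass C, this spells C major in root position.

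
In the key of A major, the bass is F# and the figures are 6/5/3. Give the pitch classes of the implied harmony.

A third above F# in this key is A.
A fifth above F# in this key is C#.
A sixth above F# in this key is D.
Together with the bass F#, this spells D major seventh in first inversion.

F#, A, C#, D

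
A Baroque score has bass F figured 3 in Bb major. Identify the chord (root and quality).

The figures 3 indicate a triad in root position.
In root position the bass is the root, so the root is F.
The chord tones are F, A, C, giving F major.

F major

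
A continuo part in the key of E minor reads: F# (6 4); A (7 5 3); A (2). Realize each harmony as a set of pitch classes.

F# (6/4): F#, B, D.
A (7/5/3): A, C, E, G.
A (6/4/2): A, B, D, F#.

F#, B, D | A, C, E, G | A, B, D, F#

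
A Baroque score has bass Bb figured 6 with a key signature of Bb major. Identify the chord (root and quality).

G minor

The figures 6 indicate a triad in first inversion.
In first inversion the root lies a sixth above the bass: a sixth above Bb in Bb major is G.
The chord tones are Bb, D, G, giving G minor.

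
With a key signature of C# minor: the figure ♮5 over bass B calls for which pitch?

F

Counting 4 letter steps above B lands on F; in C# minor, that letter is F#.
The ♮5 figure makes it natural, giving F.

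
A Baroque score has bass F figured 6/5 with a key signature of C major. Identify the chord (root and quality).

D minor seventh

The figures 6/5 indicate a seventh chord in first inversion.
In first inversion the root lies a sixth above the bass: a sixth above F in C major is D.
The chord tones are F, A, C, D, giving D minor seventh.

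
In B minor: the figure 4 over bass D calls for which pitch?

G

Counting 3 letter steps above D lands on G; in B minor, that letter is G.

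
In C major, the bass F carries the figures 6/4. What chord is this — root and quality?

The figures 6/4 indicate a triad in second inversion.
In second inversion the root lies a fourth above the bass: a fourth above F in C major is B.
The chord tones are F, B, D, giving B diminished.

B diminished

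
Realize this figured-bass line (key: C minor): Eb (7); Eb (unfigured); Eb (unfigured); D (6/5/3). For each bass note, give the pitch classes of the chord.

Eb, G, Bb, D | Eb, G, Bb | Eb, G, Bb | D, F, Ab, Bb

Eb (7/5/3): Eb, G, Bb, D.
Eb (5/3): Eb, G, Bb.
Eb (5/3): Eb, G, Bb.
D (6/5/3): D, F, Ab, Bb.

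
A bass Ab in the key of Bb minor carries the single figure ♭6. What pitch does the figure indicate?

Fb

Counting 5 letter steps above Ab lands on F; in Bb minor, that letter is F.
The b6 figure lowers it a semitone, giving Fb.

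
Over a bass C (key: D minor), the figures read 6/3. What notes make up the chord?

A third above C in this key is E.
A sixth above C in this key is A.
Together with the bass C, this spells A minor in first inversion.

C, E, A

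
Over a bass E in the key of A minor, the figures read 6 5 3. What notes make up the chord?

E, G, B, C

A third above E in this key is G.
A fifth above E in this key is B.
A sixth above E in this key is C.
Together with the bass E, this spells C major seventh in first inversion.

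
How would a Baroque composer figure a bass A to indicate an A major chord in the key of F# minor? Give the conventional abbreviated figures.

A is the root of A major, so the chord is in root position.
A triad in root position is figured 5/3, conventionally abbreviated (no figures — root-position triad).

no figures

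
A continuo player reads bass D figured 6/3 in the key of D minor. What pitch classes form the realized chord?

A third above D in this key is F.
A sixth above D in this key is Bb.
Together with the bass D, this spells Bb major in first inversion.

D, F, Bb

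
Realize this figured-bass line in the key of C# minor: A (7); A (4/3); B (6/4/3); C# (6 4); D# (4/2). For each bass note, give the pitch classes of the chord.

A (7/5/3): A, C#, E, G#.
A (6/4/3): A, C#, D#, F#.
B (6/4/3): B, D#, E, G#.
C# (6/4): C#, F#, A.
D# (6/4/2): D#, E, G#, B.

A, C#, E, G# | A, C#, D#, F# | B, D#, E, G# | C#, F#, A | D#, E, G#, B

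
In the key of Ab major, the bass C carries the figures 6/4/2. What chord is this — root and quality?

The figures 6/4/2 indicate a seventh chord in third inversion.
In third inversion the root lies a second above the bass: a second above C in Ab major is Db.
The chord tones are C, Db, F, Ab, giving Db major seventh.

Db major seventh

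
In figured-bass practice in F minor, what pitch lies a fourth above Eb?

Ab

Counting 3 letter steps above Eb lands on A; in F minor, that letter is Ab.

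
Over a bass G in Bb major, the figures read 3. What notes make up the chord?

The written figures 3 are shorthand for 5/3: the 5 is implied.
A third above G in this key is Bb.
A fifth above G in this key is D.
Together with the bass G, this spells G minor in root position.

G, Bb, D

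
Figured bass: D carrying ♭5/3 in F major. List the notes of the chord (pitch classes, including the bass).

D, F, Ab

A third above D in this key is F.
A fifth above D in this key is A, lowered to Ab by the flat.
Together with the bass D, this spells D diminished in root position.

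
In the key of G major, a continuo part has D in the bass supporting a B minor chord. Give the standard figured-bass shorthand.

6

D is the third of B minor, so the chord is in first inversion.
A triad in first inversion is figured 6/3, conventionally abbreviated 6.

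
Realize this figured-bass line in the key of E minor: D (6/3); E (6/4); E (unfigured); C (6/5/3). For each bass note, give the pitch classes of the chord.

D (6/3): D, F#, B.
E (6/4): E, A, C.
E (5/3): E, G, B.
C (6/5/3): C, E, G, A.

D, F#, B | E, A, C | E, G, B | C, E, G, A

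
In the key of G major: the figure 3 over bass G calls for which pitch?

B

Counting 2 letter steps above G lands on B; in G major, that letter is B.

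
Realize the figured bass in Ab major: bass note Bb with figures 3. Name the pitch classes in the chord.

The written figures 3 are shorthand for 5/3: the 5 is implied.
A third above Bb in this key is Db.
A fifth above Bb in this key is F.
Together with the bass Bb, this spells Bb minor in root position.

Bb, Db, F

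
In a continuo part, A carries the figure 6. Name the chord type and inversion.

triad, first inversion

6 is shorthand for 6/3.
Intervals of 6/3 above the bass form a triad; the bass is the third, so this is first inversion.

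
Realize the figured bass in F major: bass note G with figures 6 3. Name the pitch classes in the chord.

A third above G in this key is Bb.
A sixth above G in this key is E.
Together with the bass G, this spells E diminished in first inversion.

G, Bb, E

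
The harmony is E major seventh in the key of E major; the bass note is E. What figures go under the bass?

7

E is the root of E major seventh, so the chord is in root position.
A seventh chord in root position is figured 7/5/3, conventionally abbreviated 7.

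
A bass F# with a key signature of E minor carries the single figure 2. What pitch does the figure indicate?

G

Counting 1 letter step above F# lands on G; in E minor, that letter is G.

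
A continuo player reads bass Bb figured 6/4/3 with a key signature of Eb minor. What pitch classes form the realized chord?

A third above Bb in this key is Db.
A fourth above Bb in this key is Eb.
A sixth above Bb in this key is Gb.
Together with the bass Bb, this spells Eb minor seventh in second inversion.

Bb, Db, Eb, Gb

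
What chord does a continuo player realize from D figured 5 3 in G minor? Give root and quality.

The figures 5 3 indicate a triad in root position.
In root position the bass is the root, so the root is D.
The chord tones are D, F, A, giving D minor.

D minor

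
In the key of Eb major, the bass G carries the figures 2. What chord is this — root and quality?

Ab major seventh

The figures 2 indicate a seventh chord in third inversion.
In third inversion the root lies a second above the bass: a second above G in Eb major is Ab.
The chord tones are G, Ab, C, Eb, giving Ab major seventh.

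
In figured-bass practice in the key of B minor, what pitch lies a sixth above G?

Counting 5 letter steps above G lands on E; in B minor, that letter is E.

E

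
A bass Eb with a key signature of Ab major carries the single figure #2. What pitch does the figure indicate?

F#

Counting 1 letter step above Eb lands on F; in Ab major, that letter is F.
The #2 figure raises it a semitone, giving F#.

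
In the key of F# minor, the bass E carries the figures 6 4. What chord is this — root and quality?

The figures 6 4 indicate a triad in second inversion.
In second inversion the root lies a fourth above the bass: a fourth above E in F# minor is A.
The chord tones are E, A, C#, giving A major.

A major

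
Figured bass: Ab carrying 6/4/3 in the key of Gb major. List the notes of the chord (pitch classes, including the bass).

A third above Ab in this key is Cb.
A fourth above Ab in this key is Db.
A sixth above Ab in this key is F.
Together with the bass Ab, this spells Db dominant seventh in second inversion.

Ab, Cb, Db, F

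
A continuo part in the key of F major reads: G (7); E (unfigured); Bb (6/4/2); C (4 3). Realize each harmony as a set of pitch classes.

G (7/5/3): G, Bb, D, F.
E (5/3): E, G, Bb.
Bb (6/4/2): Bb, C, E, G.
C (6/4/3): C, E, F, A.

G, Bb, D, F | E, G, Bb | Bb, C, E, G | C, E, F, A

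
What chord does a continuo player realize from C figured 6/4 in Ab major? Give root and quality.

F minor

The figures 6/4 indicate a triad in second inversion.
In second inversion the root lies a fourth above the bass: a fourth above C in Ab major is F.
The chord tones are C, F, Ab, giving F minor.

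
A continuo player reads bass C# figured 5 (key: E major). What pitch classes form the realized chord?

C#, E, G#

The written figures 5 are shorthand for 5/3: the 3 is implied.
A third above C# in this key is E.
A fifth above C# in this key is G#.
Together with the bass C#, this spells C# minor in root position.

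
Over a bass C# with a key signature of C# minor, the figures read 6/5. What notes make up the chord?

The written figures 6/5 are shorthand for 6/5/3: the 3 is implied.
A third above C# in this key is E.
A fifth above C# in this key is G#.
A sixth above C# in this key is A.
Together with the bass C#, this spells A major seventh in first inversion.

C#, E, G#, A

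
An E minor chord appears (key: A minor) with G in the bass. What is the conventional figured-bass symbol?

G is the third of E minor, so the chord is in first inversion.
A triad in first inversion is figured 6/3, conventionally abbreviated 6.

6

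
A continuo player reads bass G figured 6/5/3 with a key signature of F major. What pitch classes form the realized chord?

A third above G in this key is Bb.
A fifth above G in this key is D.
A sixth above G in this key is E.
Together with the bass G, this spells E half-diminished seventh in first inversion.

G, Bb, D, E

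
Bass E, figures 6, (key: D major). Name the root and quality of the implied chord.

C# diminished

The figures 6 indicate a triad in first inversion.
In first inversion the root lies a sixth above the bass: a sixth above E in D major is C#.
The chord tones are E, G, C#, giving C# diminished.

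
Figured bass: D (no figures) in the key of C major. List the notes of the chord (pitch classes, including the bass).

An unfigured bass implies 5/3.
A third above D in this key is F.
A fifth above D in this key is A.
Together with the bass D, this spells D minor in root position.

D, F, A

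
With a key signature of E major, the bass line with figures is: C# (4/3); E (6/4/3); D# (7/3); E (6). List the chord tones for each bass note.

C# (6/4/3): C#, E, F#, A.
E (6/4/3): E, G#, A, C#.
D# (7/5/3): D#, F#, A, C#.
E (6/3): E, G#, C#.

C#, E, F#, A | E, G#, A, C# | D#, F#, A, C# | E, G#, C#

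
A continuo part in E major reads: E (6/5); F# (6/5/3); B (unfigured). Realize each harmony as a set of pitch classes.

E (6/5/3): E, G#, B, C#.
F# (6/5/3): F#, A, C#, D#.
B (5/3): B, D#, F#.

E, G#, B, C# | F#, A, C#, D# | B, D#, F#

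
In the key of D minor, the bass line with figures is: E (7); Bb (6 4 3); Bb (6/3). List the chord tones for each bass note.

E, G, Bb, D | Bb, D, E, G | Bb, D, G

E (7/5/3): E, G, Bb, D.
Bb (6/4/3): Bb, D, E, G.
Bb (6/3): Bb, D, G.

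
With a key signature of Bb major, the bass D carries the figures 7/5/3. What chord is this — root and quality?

D minor seventh

The figures 7/5/3 indicate a seventh chord in root position.
In root position the bass is the root, so the root is D.
The chord tones are D, F, A, C, giving D minor seventh.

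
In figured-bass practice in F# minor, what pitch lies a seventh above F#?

Counting 6 letter steps above F# lands on E; in F# minor, that letter is E.

E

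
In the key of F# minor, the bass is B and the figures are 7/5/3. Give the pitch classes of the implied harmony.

B, D, F#, A

A third above B in this key is D.
A fifth above B in this key is F#.
A seventh above B in this key is A.
Together with the bass B, this spells B minor seventh in root position.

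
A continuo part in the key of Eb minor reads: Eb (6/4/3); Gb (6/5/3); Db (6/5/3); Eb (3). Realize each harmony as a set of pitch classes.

Eb (6/4/3): Eb, Gb, Ab, Cb.
Gb (6/5/3): Gb, Bb, Db, Eb.
Db (6/5/3): Db, F, Ab, Bb.
Eb (5/3): Eb, Gb, Bb.

Eb, Gb, Ab, Cb | Gb, Bb, Db, Eb | Db, F, Ab, Bb | Eb, Gb, Bb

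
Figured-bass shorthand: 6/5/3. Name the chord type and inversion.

Intervals of 6/5/3 above the bass form a seventh chord; the bass is the third, so this is first inversion.

seventh chord, first inversion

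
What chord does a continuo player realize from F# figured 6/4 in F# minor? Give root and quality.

The figures 6/4 indicate a triad in second inversion.
In second inversion the root lies a fourth above the bass: a fourth above F# in F# minor is B.
The chord tones are F#, B, D, giving B minor.

B minor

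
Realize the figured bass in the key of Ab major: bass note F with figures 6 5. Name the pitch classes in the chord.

F, Ab, C, Db

The written figures 6 5 are shorthand for 6/5/3: the 3 is implied.
A third above F in this key is Ab.
A fifth above F in this key is C.
A sixth above F in this key is Db.
Together with the bass F, this spells Db major seventh in first inversion.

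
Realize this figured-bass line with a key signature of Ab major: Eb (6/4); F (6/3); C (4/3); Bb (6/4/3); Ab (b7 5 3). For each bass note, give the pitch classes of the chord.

Eb (6/4): Eb, Ab, C.
F (6/3): F, Ab, Db.
C (6/4/3): C, Eb, F, Ab.
Bb (6/4/3): Bb, Db, Eb, G.
Ab (b7/5/3): Ab, C, Eb, Gb.

Eb, Ab, C | F, Ab, Db | C, Eb, F, Ab | Bb, Db, Eb, G | Ab, C, Eb, Gb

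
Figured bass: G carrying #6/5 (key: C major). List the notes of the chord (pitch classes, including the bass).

G, B, D, E#

The written figures #6/5 are shorthand for 6/5/3: the 3 is implied.
A third above G in this key is B.
A fifth above G in this key is D.
A sixth above G in this key is E, raised to E# by the sharp.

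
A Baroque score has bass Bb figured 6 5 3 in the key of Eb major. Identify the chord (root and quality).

G minor seventh

The figures 6 5 3 indicate a seventh chord in first inversion.
In first inversion the root lies a sixth above the bass: a sixth above Bb in Eb major is G.
The chord tones are Bb, D, F, G, giving G minor seventh.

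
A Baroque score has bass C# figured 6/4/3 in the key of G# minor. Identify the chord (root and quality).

F# dominant seventh

The figures 6/4/3 indicate a seventh chord in second inversion.
In second inversion the root lies a fourth above the bass: a fourth above C# in G# minor is F#.
The chord tones are C#, E, F#, A#, giving F# dominant seventh.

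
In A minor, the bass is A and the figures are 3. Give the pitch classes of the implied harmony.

The written figures 3 are shorthand for 5/3: the 5 is implied.
A third above A in this key is C.
A fifth above A in this key is E.
Together with the bass A, this spells A minor in root position.

A, C, E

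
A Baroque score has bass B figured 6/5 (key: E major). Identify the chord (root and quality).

The figures 6/5 indicate a seventh chord in first inversion.
In first inversion the root lies a sixth above the bass: a sixth above B in E major is G#.
The chord tones are B, D#, F#, G#, giving G# minor seventh.

G# minor seventh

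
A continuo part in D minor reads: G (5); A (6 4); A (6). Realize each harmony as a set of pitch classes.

G, Bb, D | A, D, F | A, C, F

G (5/3): G, Bb, D.
A (6/4): A, D, F.
A (6/3): A, C, F.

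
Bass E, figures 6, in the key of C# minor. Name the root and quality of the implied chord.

C# minor

The figures 6 indicate a triad in first inversion.
In first inversion the root lies a sixth above the bass: a sixth above E in C# minor is C#.
The chord tones are E, G#, C#, giving C# minor.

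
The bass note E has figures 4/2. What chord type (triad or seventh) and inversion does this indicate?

4/2 is shorthand for 6/4/2.
Intervals of 6/4/2 above the bass form a seventh chord; the bass is the seventh, so this is third inversion.

seventh chord, third inversion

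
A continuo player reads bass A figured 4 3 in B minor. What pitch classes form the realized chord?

The written figures 4 3 are shorthand for 6/4/3: the 6 is implied.
A third above A in this key is C#.
A fourth above A in this key is D.
A sixth above A in this key is F#.
Together with the bass A, this spells D major seventh in second inversion.

A, C#, D, F#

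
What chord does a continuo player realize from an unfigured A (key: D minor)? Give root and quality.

An unfigured bass indicates a triad in root position.
In root position the bass is the root, so the root is A.
The chord tones are A, C, E, giving A minor.

A minor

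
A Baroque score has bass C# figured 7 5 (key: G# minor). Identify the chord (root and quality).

C# minor seventh

The figures 7 5 indicate a seventh chord in root position.
In root position the bass is the root, so the root is C#.
The chord tones are C#, E, G#, B, giving C# minor seventh.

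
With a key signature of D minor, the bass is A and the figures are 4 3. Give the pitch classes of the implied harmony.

A, C, D, F

The written figures 4 3 are shorthand for 6/4/3: the 6 is implied.
A third above A in this key is C.
A fourth above A in this key is D.
A sixth above A in this key is F.
Together with the bass A, this spells D minor seventh in second inversion.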